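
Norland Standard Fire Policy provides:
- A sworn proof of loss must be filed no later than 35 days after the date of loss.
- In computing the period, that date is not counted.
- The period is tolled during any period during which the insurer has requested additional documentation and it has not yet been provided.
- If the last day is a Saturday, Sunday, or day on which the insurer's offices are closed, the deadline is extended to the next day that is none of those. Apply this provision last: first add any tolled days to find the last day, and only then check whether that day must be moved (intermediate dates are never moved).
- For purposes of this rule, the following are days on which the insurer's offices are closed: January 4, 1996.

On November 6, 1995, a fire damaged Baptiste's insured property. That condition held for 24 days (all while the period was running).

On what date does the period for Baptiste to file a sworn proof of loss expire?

35 days after November 6, 1995 is December 11, 1995.
Tolling adds 24 days: December 11, 1995 + 24 days = January 4, 1996.
January 4, 1996 is a listed holiday. The next qualifying day is January 5, 1996.

January 5, 1996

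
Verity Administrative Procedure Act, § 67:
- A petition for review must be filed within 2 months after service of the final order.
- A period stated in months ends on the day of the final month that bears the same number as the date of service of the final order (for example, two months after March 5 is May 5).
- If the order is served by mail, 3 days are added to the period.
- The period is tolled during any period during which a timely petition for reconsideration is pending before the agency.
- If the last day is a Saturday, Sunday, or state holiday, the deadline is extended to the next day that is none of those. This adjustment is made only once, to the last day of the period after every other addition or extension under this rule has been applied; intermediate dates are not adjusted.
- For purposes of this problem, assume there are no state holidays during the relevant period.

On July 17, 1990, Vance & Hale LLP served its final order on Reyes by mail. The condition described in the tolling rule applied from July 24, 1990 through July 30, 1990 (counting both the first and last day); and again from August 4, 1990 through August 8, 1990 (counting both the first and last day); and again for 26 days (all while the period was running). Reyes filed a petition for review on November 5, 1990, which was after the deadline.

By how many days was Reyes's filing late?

2 months after July 17, 1990 is September 17, 1990.
Service was by mail, adding 3 days: September 17, 1990 + 3 days = September 20, 1990.
From July 24, 1990 through July 30, 1990 inclusive is 7 days; tolling adds 7 days: September 20, 1990 + 7 days = September 27, 1990.
From August 4, 1990 through August 8, 1990 inclusive is 5 days; tolling adds 5 days: September 27, 1990 + 5 days = October 2, 1990.
Tolling adds 26 days: October 2, 1990 + 26 days = October 28, 1990.
October 28, 1990 is Sunday. The next qualifying day is October 29, 1990.
The deadline is October 29, 1990; from October 29, 1990 to November 5, 1990 is 7 days.

7 days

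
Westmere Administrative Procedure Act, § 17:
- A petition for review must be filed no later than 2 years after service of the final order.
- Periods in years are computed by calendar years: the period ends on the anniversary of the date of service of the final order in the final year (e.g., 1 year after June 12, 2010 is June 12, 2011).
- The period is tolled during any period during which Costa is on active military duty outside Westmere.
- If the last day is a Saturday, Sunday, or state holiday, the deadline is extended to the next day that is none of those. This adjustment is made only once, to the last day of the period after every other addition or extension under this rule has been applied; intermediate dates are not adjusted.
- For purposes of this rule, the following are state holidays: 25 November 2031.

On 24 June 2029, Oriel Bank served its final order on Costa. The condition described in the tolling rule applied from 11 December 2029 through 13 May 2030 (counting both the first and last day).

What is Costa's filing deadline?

2 years after 24 June 2029 is June 24, 2031.
From December 11, 2029 through May 13, 2030 inclusive is 154 days; tolling adds 154 days: June 24, 2031 + 154 days = November 25, 2031.
November 25, 2031 is a listed holiday. The next qualifying day is November 26, 2031.

November 26, 2031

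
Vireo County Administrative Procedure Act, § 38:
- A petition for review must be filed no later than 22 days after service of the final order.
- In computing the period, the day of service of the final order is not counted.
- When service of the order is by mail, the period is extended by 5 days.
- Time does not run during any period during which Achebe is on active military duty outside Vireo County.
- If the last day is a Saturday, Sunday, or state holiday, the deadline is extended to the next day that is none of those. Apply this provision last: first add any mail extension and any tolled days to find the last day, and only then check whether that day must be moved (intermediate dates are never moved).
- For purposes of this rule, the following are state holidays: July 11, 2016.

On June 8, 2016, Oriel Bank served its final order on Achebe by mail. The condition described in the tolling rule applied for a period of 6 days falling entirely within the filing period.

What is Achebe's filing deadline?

22 days after June 8, 2016 is June 30, 2016.
Service was by mail, adding 5 days: June 30, 2016 + 5 days = July 5, 2016.
Tolling adds 6 days: July 5, 2016 + 6 days = July 11, 2016.
July 11, 2016 is a listed holiday. The next qualifying day is July 12, 2016.

July 12, 2016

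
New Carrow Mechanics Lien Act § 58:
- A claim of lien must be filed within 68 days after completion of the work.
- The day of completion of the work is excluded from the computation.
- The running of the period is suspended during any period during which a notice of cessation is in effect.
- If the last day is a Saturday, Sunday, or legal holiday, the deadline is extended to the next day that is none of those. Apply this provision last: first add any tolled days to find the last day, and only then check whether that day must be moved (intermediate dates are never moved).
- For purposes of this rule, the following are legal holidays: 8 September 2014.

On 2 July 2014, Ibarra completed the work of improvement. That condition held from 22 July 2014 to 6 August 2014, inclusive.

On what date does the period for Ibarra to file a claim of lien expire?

September 24, 2014

68 days after 2 July 2014 is September 8, 2014.
From July 22, 2014 through August 6, 2014 inclusive is 16 days; tolling adds 16 days: September 8, 2014 + 16 days = September 24, 2014.
September 24, 2014 is a Wednesday and not a legal holiday, so no extension applies.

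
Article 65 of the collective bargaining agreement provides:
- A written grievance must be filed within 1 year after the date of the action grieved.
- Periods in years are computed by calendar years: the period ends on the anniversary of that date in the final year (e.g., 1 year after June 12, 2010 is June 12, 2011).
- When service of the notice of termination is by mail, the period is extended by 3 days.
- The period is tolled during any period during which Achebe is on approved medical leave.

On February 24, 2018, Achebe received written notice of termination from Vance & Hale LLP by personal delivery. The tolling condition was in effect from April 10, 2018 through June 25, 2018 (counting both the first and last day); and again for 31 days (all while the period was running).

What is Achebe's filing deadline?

1 year after February 24, 2018 is February 24, 2019.
Service was not by mail, so no mail extension applies.
From April 10, 2018 through June 25, 2018 inclusive is 77 days; tolling adds 77 days: February 24, 2019 + 77 days = May 12, 2019.
Tolling adds 31 days: May 12, 2019 + 31 days = June 12, 2019.

June 12, 2019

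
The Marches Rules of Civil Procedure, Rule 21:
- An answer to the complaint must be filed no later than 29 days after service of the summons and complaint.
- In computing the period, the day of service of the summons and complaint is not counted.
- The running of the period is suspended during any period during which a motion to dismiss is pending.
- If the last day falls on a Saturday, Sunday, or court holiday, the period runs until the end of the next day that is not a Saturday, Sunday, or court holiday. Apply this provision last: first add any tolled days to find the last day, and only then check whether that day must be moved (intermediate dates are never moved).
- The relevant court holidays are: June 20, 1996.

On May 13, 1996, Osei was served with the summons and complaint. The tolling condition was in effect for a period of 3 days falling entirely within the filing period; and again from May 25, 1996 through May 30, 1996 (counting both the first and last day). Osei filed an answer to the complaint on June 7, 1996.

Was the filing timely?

29 days after May 13, 1996 is June 11, 1996.
Tolling adds 3 days: June 11, 1996 + 3 days = June 14, 1996.
From May 25, 1996 through May 30, 1996 inclusive is 6 days; tolling adds 6 days: June 14, 1996 + 6 days = June 20, 1996.
June 20, 1996 is a listed holiday. The next qualifying day is June 21, 1996.
The deadline is June 21, 1996; the filing on June 7, 1996 is on or before that date.

Yes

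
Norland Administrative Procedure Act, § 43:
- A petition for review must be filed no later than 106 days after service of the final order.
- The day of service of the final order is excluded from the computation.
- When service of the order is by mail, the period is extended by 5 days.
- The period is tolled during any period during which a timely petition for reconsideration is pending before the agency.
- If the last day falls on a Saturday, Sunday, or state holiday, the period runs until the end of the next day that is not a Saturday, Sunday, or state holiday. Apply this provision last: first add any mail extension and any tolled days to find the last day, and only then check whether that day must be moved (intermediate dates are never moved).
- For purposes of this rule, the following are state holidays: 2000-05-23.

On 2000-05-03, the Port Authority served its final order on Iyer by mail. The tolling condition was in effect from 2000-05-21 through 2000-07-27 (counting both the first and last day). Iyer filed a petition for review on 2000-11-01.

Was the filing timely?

106 days after 2000-05-03 is August 17, 2000.
Service was by mail, adding 5 days: August 17, 2000 + 5 days = August 22, 2000.
From May 21, 2000 through July 27, 2000 inclusive is 68 days; tolling adds 68 days: August 22, 2000 + 68 days = October 29, 2000.
October 29, 2000 is Sunday. The next qualifying day is October 30, 2000.
The deadline is October 30, 2000; the filing on November 1, 2000 is after that date.

No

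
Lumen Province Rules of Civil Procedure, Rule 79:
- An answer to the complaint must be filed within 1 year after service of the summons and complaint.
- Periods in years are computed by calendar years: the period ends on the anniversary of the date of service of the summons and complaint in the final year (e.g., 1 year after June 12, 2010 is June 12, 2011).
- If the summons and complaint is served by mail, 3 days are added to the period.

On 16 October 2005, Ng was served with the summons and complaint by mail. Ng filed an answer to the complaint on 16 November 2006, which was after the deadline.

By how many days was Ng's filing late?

28 days

1 year after 16 October 2005 is October 16, 2006.
Service was by mail, adding 3 days: October 16, 2006 + 3 days = October 19, 2006.
The deadline is October 19, 2006; from October 19, 2006 to November 16, 2006 is 28 days.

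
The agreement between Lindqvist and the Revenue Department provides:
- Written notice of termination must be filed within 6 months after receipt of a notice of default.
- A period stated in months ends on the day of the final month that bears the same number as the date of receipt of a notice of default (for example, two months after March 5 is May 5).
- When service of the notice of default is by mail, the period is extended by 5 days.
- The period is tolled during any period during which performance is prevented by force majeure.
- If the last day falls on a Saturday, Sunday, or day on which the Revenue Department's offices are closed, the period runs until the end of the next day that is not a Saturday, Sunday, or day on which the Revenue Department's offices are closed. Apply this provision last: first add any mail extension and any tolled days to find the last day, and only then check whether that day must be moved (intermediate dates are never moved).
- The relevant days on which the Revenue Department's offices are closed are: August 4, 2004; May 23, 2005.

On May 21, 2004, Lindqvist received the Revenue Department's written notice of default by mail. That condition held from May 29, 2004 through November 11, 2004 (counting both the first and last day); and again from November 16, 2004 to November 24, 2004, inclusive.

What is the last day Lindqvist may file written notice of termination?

May 24, 2005

6 months after May 21, 2004 is November 21, 2004.
Service was by mail, adding 5 days: November 21, 2004 + 5 days = November 26, 2004.
From May 29, 2004 through November 11, 2004 inclusive is 167 days; tolling adds 167 days: November 26, 2004 + 167 days = May 12, 2005.
From November 16, 2004 through November 24, 2004 inclusive is 9 days; tolling adds 9 days: May 12, 2005 + 9 days = May 21, 2005.
May 21, 2005 is Saturday; May 22, 2005 is Sunday; May 23, 2005 is a listed holiday. The next qualifying day is May 24, 2005.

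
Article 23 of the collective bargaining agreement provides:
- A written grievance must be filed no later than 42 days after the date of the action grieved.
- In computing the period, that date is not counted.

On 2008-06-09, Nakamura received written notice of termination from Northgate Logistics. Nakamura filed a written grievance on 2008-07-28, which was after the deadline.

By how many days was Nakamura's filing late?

42 days after 2008-06-09 is July 21, 2008.
The deadline is July 21, 2008; from July 21, 2008 to July 28, 2008 is 7 days.

7 days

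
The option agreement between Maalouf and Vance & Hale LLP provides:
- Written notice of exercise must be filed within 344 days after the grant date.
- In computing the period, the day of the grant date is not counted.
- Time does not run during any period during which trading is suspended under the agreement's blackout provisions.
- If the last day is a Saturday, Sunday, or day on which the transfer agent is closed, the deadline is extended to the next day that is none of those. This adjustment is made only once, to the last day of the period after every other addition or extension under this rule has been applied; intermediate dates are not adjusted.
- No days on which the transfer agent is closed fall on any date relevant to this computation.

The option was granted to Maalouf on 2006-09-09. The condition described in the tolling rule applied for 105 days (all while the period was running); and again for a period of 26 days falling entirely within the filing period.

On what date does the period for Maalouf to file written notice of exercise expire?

344 days after 2006-09-09 is August 19, 2007.
Tolling adds 105 days: August 19, 2007 + 105 days = December 2, 2007.
Tolling adds 26 days: December 2, 2007 + 26 days = December 28, 2007.
December 28, 2007 is a Friday and not a day on which the transfer agent is closed, so no extension applies.

December 28, 2007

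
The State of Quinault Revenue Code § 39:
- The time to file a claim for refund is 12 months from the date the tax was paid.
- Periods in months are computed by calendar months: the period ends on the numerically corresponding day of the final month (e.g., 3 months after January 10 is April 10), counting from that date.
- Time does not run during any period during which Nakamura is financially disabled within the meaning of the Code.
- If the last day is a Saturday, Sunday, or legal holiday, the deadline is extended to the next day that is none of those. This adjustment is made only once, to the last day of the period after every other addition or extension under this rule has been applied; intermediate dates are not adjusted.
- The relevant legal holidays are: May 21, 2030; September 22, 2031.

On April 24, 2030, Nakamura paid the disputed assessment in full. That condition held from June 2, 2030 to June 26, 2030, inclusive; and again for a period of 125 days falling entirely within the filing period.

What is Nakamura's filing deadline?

September 23, 2031

12 months after April 24, 2030 is April 24, 2031.
From June 2, 2030 through June 26, 2030 inclusive is 25 days; tolling adds 25 days: April 24, 2031 + 25 days = May 19, 2031.
Tolling adds 125 days: May 19, 2031 + 125 days = September 21, 2031.
September 21, 2031 is Sunday; September 22, 2031 is a listed holiday. The next qualifying day is September 23, 2031.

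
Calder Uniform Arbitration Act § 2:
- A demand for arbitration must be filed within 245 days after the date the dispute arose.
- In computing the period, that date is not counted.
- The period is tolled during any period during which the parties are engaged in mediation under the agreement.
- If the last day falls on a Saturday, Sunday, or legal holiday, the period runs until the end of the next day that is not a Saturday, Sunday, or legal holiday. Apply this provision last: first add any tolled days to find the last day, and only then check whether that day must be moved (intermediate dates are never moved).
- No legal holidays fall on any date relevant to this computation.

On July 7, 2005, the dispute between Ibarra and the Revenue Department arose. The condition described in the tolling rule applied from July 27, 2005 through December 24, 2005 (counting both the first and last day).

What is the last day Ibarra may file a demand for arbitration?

245 days after July 7, 2005 is March 9, 2006.
From July 27, 2005 through December 24, 2005 inclusive is 151 days; tolling adds 151 days: March 9, 2006 + 151 days = August 7, 2006.
August 7, 2006 is a Monday and not a legal holiday, so no extension applies.

August 7, 2006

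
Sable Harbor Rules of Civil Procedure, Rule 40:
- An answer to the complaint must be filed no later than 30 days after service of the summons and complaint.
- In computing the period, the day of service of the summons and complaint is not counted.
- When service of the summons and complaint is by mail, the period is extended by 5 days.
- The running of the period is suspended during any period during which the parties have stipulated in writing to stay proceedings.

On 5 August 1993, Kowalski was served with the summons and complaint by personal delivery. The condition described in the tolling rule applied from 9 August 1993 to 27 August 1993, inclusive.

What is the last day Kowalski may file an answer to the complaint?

30 days after 5 August 1993 is September 4, 1993.
Service was not by mail, so no mail extension applies.
From August 9, 1993 through August 27, 1993 inclusive is 19 days; tolling adds 19 days: September 4, 1993 + 19 days = September 23, 1993.

September 23, 1993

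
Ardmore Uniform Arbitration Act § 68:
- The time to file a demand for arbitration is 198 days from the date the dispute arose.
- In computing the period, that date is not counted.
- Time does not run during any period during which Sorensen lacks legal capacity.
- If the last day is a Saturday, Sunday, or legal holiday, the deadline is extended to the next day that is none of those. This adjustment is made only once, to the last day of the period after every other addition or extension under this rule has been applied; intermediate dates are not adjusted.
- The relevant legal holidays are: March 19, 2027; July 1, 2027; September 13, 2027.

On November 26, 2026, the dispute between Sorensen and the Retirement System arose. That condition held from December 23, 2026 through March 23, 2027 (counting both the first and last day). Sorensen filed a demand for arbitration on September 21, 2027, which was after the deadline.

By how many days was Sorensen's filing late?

198 days after November 26, 2026 is June 12, 2027.
From December 23, 2026 through March 23, 2027 inclusive is 91 days; tolling adds 91 days: June 12, 2027 + 91 days = September 11, 2027.
September 11, 2027 is Saturday; September 12, 2027 is Sunday; September 13, 2027 is a listed holiday. The next qualifying day is September 14, 2027.
The deadline is September 14, 2027; from September 14, 2027 to September 21, 2027 is 7 days.

7 days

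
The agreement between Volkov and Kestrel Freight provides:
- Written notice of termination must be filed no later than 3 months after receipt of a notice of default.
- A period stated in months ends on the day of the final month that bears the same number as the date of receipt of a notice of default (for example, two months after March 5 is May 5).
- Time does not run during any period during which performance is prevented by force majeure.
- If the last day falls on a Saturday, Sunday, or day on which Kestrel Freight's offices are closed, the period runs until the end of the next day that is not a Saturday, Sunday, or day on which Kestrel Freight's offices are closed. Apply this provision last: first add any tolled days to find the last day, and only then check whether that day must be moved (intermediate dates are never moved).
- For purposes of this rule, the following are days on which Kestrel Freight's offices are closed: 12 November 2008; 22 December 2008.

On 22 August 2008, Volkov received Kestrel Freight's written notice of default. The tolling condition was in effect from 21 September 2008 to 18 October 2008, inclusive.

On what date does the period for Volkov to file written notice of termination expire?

3 months after 22 August 2008 is November 22, 2008.
From September 21, 2008 through October 18, 2008 inclusive is 28 days; tolling adds 28 days: November 22, 2008 + 28 days = December 20, 2008.
December 20, 2008 is Saturday; December 21, 2008 is Sunday; December 22, 2008 is a listed holiday. The next qualifying day is December 23, 2008.

December 23, 2008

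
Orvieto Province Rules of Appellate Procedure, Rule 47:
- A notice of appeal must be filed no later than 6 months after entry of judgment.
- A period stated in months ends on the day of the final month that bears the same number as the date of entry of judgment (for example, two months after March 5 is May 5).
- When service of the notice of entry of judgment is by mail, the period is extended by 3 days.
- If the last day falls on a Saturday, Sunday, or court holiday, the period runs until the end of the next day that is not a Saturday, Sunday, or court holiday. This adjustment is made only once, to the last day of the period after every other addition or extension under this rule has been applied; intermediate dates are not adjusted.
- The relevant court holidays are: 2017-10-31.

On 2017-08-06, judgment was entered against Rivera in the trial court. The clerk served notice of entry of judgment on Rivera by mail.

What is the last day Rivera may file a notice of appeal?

February 9, 2018

6 months after 2017-08-06 is February 6, 2018.
Service was by mail, adding 3 days: February 6, 2018 + 3 days = February 9, 2018.
February 9, 2018 is a Friday and not a court holiday, so no extension applies.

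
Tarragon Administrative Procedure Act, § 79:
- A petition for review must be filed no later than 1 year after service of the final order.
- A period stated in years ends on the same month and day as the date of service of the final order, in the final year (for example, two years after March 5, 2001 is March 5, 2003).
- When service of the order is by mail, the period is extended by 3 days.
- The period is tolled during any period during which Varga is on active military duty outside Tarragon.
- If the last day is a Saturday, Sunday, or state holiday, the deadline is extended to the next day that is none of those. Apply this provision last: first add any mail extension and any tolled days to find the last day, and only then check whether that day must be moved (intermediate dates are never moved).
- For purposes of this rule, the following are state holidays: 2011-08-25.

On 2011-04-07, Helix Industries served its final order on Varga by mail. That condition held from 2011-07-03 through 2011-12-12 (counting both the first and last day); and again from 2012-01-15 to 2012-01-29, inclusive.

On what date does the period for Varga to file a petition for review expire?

1 year after 2011-04-07 is April 7, 2012.
Service was by mail, adding 3 days: April 7, 2012 + 3 days = April 10, 2012.
From July 3, 2011 through December 12, 2011 inclusive is 163 days; tolling adds 163 days: April 10, 2012 + 163 days = September 20, 2012.
From January 15, 2012 through January 29, 2012 inclusive is 15 days; tolling adds 15 days: September 20, 2012 + 15 days = October 5, 2012.
October 5, 2012 is a Friday and not a state holiday, so no extension applies.

October 5, 2012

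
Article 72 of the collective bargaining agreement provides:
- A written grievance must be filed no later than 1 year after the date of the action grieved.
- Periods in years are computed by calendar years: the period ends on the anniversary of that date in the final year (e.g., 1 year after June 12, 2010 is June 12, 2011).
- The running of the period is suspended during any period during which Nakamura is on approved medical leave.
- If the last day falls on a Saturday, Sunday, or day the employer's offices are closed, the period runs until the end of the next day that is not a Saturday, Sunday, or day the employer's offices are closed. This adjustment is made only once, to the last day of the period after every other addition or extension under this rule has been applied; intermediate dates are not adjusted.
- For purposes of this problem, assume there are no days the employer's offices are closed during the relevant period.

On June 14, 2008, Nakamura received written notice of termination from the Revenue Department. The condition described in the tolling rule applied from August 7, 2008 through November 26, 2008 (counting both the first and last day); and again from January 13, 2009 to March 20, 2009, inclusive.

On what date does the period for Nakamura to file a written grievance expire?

December 10, 2009

1 year after June 14, 2008 is June 14, 2009.
From August 7, 2008 through November 26, 2008 inclusive is 112 days; tolling adds 112 days: June 14, 2009 + 112 days = October 4, 2009.
From January 13, 2009 through March 20, 2009 inclusive is 67 days; tolling adds 67 days: October 4, 2009 + 67 days = December 10, 2009.
December 10, 2009 is a Thursday and not a day the employer's offices are closed, so no extension applies.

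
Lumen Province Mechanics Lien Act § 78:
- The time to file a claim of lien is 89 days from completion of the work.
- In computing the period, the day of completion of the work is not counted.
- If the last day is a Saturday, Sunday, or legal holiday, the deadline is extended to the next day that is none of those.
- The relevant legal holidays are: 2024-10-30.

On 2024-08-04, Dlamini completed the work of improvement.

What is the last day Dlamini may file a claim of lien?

November 1, 2024

89 days after 2024-08-04 is November 1, 2024.
November 1, 2024 is a Friday and not a legal holiday, so no extension applies.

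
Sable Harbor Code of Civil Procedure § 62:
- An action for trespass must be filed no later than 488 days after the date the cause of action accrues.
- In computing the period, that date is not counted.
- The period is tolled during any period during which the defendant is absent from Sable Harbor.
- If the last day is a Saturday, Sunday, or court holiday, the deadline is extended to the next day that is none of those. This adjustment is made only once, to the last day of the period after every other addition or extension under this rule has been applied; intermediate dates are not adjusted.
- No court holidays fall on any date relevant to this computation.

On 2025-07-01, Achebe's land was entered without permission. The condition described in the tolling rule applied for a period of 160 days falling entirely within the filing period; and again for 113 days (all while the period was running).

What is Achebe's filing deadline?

August 2, 2027

488 days after 2025-07-01 is November 1, 2026.
Tolling adds 160 days: November 1, 2026 + 160 days = April 10, 2027.
Tolling adds 113 days: April 10, 2027 + 113 days = August 1, 2027.
August 1, 2027 is Sunday. The next qualifying day is August 2, 2027.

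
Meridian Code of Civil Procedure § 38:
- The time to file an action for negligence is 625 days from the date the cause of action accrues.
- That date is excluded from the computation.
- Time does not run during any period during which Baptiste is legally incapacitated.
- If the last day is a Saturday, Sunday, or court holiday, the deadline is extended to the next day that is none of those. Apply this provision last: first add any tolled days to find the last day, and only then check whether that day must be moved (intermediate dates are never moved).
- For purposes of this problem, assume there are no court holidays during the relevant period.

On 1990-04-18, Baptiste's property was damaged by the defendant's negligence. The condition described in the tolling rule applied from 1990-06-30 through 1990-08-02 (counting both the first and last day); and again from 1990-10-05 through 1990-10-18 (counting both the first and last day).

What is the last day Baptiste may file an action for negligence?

February 20, 1992

625 days after 1990-04-18 is January 3, 1992.
From June 30, 1990 through August 2, 1990 inclusive is 34 days; tolling adds 34 days: January 3, 1992 + 34 days = February 6, 1992.
From October 5, 1990 through October 18, 1990 inclusive is 14 days; tolling adds 14 days: February 6, 1992 + 14 days = February 20, 1992.
February 20, 1992 is a Thursday and not a court holiday, so no extension applies.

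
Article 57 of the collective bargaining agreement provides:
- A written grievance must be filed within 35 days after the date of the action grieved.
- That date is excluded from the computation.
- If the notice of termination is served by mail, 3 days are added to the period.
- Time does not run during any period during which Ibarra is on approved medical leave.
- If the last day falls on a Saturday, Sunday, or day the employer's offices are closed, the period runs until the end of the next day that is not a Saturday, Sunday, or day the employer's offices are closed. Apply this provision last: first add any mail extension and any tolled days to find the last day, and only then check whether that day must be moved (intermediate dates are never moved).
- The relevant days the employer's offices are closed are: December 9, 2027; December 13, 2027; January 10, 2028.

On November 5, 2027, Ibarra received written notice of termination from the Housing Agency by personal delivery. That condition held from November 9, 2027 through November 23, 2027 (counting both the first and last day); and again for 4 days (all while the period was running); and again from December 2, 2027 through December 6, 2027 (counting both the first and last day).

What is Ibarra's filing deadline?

35 days after November 5, 2027 is December 10, 2027.
Service was not by mail, so no mail extension applies.
From November 9, 2027 through November 23, 2027 inclusive is 15 days; tolling adds 15 days: December 10, 2027 + 15 days = December 25, 2027.
Tolling adds 4 days: December 25, 2027 + 4 days = December 29, 2027.
From December 2, 2027 through December 6, 2027 inclusive is 5 days; tolling adds 5 days: December 29, 2027 + 5 days = January 3, 2028.
January 3, 2028 is a Monday and not a day the employer's offices are closed, so no extension applies.

January 3, 2028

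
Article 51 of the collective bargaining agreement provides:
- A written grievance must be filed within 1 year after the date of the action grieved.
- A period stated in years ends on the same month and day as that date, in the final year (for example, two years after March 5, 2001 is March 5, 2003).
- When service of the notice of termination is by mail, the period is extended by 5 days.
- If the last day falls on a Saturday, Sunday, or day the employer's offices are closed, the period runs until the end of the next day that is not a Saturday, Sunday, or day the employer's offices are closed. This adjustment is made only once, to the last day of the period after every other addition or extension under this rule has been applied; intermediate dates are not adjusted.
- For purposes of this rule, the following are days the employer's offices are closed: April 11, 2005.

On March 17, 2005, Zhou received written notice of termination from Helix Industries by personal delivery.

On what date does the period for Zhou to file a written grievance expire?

March 17, 2006

1 year after March 17, 2005 is March 17, 2006.
Service was not by mail, so no mail extension applies.
March 17, 2006 is a Friday and not a day the employer's offices are closed, so no extension applies.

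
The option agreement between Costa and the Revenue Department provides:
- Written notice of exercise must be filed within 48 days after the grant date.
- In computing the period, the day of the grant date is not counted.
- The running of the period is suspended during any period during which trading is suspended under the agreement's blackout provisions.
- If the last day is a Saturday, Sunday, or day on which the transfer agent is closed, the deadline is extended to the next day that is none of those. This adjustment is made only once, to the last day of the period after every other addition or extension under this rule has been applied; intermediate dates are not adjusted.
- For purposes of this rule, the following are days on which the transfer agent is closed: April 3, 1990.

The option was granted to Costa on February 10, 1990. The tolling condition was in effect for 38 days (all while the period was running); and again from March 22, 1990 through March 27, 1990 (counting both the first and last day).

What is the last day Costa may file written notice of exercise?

May 14, 1990

48 days after February 10, 1990 is March 30, 1990.
Tolling adds 38 days: March 30, 1990 + 38 days = May 7, 1990.
From March 22, 1990 through March 27, 1990 inclusive is 6 days; tolling adds 6 days: May 7, 1990 + 6 days = May 13, 1990.
May 13, 1990 is Sunday. The next qualifying day is May 14, 1990.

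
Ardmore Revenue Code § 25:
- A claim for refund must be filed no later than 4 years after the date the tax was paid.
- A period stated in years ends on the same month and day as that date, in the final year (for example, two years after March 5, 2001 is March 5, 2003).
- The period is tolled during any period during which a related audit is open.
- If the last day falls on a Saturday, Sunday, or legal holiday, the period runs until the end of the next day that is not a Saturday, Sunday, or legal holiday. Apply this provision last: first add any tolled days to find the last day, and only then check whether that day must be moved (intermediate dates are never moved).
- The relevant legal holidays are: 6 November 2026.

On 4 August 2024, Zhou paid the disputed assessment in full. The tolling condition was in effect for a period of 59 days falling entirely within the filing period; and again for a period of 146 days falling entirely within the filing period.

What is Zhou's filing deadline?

February 26, 2029

4 years after 4 August 2024 is August 4, 2028.
Tolling adds 59 days: August 4, 2028 + 59 days = October 2, 2028.
Tolling adds 146 days: October 2, 2028 + 146 days = February 25, 2029.
February 25, 2029 is Sunday. The next qualifying day is February 26, 2029.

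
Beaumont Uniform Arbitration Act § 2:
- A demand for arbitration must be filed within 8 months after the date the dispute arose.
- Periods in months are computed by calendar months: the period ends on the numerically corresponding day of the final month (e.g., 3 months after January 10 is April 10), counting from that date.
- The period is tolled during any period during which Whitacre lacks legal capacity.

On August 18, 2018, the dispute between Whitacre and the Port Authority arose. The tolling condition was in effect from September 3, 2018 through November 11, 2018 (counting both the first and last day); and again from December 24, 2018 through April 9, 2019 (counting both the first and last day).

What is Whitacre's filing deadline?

8 months after August 18, 2018 is April 18, 2019.
From September 3, 2018 through November 11, 2018 inclusive is 70 days; tolling adds 70 days: April 18, 2019 + 70 days = June 27, 2019.
From December 24, 2018 through April 9, 2019 inclusive is 107 days; tolling adds 107 days: June 27, 2019 + 107 days = October 12, 2019.

October 12, 2019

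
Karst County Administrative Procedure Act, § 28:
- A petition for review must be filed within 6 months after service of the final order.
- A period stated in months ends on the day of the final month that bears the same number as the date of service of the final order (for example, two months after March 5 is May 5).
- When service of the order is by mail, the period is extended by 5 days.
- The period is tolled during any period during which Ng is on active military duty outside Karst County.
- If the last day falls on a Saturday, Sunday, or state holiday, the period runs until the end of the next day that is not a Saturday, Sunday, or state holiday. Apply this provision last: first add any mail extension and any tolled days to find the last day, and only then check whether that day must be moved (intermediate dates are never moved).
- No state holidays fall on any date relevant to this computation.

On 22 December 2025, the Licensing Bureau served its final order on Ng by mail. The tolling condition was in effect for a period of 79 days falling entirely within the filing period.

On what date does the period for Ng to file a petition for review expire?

6 months after 22 December 2025 is June 22, 2026.
Service was by mail, adding 5 days: June 22, 2026 + 5 days = June 27, 2026.
Tolling adds 79 days: June 27, 2026 + 79 days = September 14, 2026.
September 14, 2026 is a Monday and not a state holiday, so no extension applies.

September 14, 2026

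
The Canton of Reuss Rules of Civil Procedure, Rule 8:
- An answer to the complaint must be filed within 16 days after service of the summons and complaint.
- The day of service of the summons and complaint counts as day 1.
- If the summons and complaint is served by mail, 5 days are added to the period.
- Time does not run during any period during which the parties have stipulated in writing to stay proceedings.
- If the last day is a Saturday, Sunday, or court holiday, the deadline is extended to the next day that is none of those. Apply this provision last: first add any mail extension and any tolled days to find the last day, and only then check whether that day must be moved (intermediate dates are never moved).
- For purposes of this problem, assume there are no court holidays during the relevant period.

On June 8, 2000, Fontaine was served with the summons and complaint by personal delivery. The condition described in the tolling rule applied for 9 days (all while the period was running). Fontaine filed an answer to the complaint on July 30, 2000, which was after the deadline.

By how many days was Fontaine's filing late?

Counting June 8, 2000 as day 1, day 16 is June 23, 2000.
Service was not by mail, so no mail extension applies.
Tolling adds 9 days: June 23, 2000 + 9 days = July 2, 2000.
July 2, 2000 is Sunday. The next qualifying day is July 3, 2000.
The deadline is July 3, 2000; from July 3, 2000 to July 30, 2000 is 27 days.

27 days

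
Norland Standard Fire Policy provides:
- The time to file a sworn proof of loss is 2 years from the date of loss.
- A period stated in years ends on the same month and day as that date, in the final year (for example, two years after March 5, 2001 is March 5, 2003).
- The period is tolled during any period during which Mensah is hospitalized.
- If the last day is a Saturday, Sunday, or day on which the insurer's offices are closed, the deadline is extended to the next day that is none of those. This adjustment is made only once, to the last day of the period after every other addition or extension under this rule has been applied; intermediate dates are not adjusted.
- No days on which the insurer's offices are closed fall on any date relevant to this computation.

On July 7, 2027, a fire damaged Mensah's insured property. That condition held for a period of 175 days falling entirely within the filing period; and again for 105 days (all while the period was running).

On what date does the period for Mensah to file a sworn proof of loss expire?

April 15, 2030

2 years after July 7, 2027 is July 7, 2029.
Tolling adds 175 days: July 7, 2029 + 175 days = December 29, 2029.
Tolling adds 105 days: December 29, 2029 + 105 days = April 13, 2030.
April 13, 2030 is Saturday; April 14, 2030 is Sunday. The next qualifying day is April 15, 2030.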